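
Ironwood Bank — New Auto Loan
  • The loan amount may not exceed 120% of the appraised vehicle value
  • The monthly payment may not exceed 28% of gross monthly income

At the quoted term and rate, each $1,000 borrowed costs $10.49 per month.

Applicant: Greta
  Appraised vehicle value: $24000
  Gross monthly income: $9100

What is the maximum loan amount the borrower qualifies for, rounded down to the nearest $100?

$28,800

Payment cap: 28% × $9,100 = $2,548/month.
At $10.49 per $1,000, that supports 2,548/10.49 × 1,000 ≈ $242,897 → $242,800.
LTV cap: 120% × $24,000 = $28,800 → $28,800.
Binding constraint: loan-to-value.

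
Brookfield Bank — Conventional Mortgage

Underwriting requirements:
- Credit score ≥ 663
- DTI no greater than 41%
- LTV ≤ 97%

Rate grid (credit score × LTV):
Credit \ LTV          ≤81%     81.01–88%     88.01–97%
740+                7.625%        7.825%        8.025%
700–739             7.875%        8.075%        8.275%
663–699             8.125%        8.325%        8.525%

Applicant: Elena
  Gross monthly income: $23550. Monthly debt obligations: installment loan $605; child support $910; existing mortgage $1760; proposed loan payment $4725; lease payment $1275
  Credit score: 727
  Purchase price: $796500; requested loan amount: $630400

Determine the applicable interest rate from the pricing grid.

Credit score 727 ≥ 663; Total monthly debts = (605 + 910 + 1,760 + 4,725 + 1,275) = 9,275. Debt-to-income = 9,275/23,550 = 39.4% — meets 41% limit
LTV: 630,400 ÷ 796,500 = 79.1%, within 97% cap
Row: 727 falls in 700–739. Column: 79.1% falls in ≤81%. Rate = 7.875%.

7.875%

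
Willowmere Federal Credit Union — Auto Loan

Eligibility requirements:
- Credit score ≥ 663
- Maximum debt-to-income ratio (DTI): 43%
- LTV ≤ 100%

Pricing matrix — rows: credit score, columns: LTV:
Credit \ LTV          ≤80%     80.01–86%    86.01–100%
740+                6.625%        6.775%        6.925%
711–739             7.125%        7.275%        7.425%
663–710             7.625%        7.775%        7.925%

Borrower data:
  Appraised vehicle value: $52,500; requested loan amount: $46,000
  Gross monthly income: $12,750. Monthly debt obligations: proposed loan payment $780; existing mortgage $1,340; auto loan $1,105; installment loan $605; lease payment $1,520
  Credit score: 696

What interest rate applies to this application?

7.925%

Credit score 696 ≥ 663; Total monthly debts = (780 + 1,340 + 1,105 + 605 + 1,520) = 5,350. DTI: 5,350 ÷ 12,750 = 42%, within the 43% cap
Loan-to-value = 46,000/52,500 = 87.6% — pass (100% max)
Row: 696 falls in 663–710. Column: 87.6% falls in 86.01–100%. Rate = 7.925%.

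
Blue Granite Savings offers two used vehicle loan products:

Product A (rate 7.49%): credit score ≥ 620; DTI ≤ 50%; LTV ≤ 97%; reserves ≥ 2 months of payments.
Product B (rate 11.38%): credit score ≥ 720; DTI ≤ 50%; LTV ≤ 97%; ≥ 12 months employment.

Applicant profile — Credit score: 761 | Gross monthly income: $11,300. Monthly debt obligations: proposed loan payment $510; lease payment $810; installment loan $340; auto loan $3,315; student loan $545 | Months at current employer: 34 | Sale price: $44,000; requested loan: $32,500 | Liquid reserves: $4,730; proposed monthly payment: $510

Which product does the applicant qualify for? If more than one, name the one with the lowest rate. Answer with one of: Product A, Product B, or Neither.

Product A

Total debts = (510 + 810 + 340 + 3,315 + 545) = 5,520; DTI = 5,520/11,300 = 48.8%.
LTV = 32,500/44,000 = 73.9%.
Reserves = 4,730/510 = 9.3 months.
Product A: score 761 ≥ 620; DTI 48.8% ≤ 50%; LTV 73.9% ≤ 97%; reserves 9.3 ≥ 2 mo → qualifies.
Product B: score 761 ≥ 720; DTI 48.8% ≤ 50%; LTV 73.9% ≤ 97%; employment 34 ≥ 12 mo → qualifies.
Qualifying: Product A, Product B. Lowest rate is 7.49% → Product A.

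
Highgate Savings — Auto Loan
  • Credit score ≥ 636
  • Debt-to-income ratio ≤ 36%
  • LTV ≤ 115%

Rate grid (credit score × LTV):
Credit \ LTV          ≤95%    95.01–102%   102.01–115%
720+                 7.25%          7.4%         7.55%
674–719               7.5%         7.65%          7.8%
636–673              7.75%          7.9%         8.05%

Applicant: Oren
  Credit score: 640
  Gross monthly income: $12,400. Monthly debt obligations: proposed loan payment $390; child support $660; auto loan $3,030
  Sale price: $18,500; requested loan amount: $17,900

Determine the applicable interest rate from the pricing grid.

Credit score 640 ≥ 636; Total monthly debts = (390 + 660 + 3,030) = 4,080. Debt-to-income = 4,080/12,400 = 32.9% — meets 36% limit
LTV: 17,900 ÷ 18,500 = 96.8%, within 115% cap
Score 640 is in the 636–673 band; LTV 96.8% is in the 95.01–102% band → 7.9%.

7.9%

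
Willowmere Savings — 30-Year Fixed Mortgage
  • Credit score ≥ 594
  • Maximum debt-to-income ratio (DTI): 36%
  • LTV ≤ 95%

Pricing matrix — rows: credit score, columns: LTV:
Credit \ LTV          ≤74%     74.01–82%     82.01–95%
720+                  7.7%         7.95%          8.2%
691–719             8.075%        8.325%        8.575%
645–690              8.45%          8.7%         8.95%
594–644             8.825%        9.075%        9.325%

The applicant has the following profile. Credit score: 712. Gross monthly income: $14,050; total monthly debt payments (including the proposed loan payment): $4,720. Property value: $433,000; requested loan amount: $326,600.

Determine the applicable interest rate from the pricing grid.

8.325%

Credit score 712 ≥ 594; DTI = 4,720/14,050 = 33.6% ≤ 36%
Loan-to-value = 326,600/433,000 = 75.4% — pass (95% max)
Score 712 is in the 691–719 band; LTV 75.4% is in the 74.01–82% band → 8.325%.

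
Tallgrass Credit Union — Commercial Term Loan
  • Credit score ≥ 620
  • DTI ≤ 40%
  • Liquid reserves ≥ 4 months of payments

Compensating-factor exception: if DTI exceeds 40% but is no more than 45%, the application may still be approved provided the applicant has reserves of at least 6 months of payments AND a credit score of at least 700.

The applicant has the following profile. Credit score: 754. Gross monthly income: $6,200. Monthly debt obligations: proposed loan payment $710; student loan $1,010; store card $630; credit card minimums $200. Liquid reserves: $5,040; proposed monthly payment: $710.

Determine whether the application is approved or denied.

Credit score 754 ≥ 620 (meets base)
Total debts = (710 + 1,010 + 630 + 200) = 2,550. DTI: 2,550 ÷ 6,200 = 41.1%, over the 40% base limit.
Liquid reserves cover 5,040/710 = 7.1 months — ≥ 4 required
41.1% falls in the override range (40%–45%), so the compensating-factor test applies.
Reserves 7.1 ≥ 6 months; credit score 754 ≥ 700.
Both override conditions satisfied; DTI exception granted.

Approved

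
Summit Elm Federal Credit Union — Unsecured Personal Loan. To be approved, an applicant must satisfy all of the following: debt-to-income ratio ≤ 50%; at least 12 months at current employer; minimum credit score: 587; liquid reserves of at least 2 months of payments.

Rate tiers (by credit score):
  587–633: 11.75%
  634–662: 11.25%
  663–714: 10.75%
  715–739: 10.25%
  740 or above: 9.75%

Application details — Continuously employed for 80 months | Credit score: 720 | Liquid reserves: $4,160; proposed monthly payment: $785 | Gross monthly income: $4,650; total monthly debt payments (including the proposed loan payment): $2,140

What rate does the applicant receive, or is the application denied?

Approved at 10.25%

Credit score 720 ≥ 587 (meets minimum)
DTI = 2,140/4,650 = 46% ≤ 50%
Employment 80 ≥ 12 months
Reserves: 4,160 ÷ 785 = 5.3 months (meets 2-month minimum)
All requirements met. Score 720 falls in the 715–739 tier → 10.25%.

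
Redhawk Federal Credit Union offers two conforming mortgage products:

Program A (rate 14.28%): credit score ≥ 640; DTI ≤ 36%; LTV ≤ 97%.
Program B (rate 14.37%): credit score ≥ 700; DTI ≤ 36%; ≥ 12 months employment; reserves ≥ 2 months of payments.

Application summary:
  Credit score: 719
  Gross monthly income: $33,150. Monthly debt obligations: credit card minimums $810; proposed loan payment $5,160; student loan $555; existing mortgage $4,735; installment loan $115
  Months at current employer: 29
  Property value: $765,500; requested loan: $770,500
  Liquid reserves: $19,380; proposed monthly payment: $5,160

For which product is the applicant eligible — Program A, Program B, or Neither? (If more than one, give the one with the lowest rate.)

Total debts = (810 + 5,160 + 555 + 4,735 + 115) = 11,375; DTI = 11,375/33,150 = 34.3%.
LTV = 770,500/765,500 = 100.7%.
Reserves = 19,380/5,160 = 3.8 months.
Program A: score 719 ≥ 640; DTI 34.3% ≤ 36%; LTV 100.7% > 97% → does not qualify.
Program B: score 719 ≥ 700; DTI 34.3% ≤ 36%; employment 29 ≥ 12 mo; reserves 3.8 ≥ 2 mo → qualifies.

Program B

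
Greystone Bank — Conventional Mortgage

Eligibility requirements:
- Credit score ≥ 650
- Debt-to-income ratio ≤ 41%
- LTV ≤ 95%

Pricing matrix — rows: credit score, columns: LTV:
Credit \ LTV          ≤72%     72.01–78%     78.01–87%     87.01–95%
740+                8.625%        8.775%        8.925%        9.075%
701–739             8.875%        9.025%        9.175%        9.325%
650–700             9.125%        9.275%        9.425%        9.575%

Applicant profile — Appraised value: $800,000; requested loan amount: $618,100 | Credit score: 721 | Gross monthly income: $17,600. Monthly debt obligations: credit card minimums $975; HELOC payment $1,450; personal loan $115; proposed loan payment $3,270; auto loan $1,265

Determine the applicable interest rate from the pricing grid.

Credit score 721 ≥ 650; Total monthly debts = (975 + 1,450 + 115 + 3,270 + 1,265) = 7,075. DTI: 7,075 ÷ 17,600 = 40.2%, within the 41% cap
LTV: 618,100 ÷ 800,000 = 77.3%, within 95% cap
Credit 721 → row 701–739; LTV 77.3% → column 72.01–78%. Grid cell → 9.025%.

9.025%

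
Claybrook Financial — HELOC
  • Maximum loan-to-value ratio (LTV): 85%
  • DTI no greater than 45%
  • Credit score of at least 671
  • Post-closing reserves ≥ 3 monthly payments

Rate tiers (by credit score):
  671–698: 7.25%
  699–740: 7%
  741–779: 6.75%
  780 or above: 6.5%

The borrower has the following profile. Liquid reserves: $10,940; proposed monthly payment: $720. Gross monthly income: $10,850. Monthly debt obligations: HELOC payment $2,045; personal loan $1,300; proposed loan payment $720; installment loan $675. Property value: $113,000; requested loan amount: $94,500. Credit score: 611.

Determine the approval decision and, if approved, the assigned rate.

Denied

Credit score 611 < 671 (below minimum)
Reserves: 10,940 ÷ 720 = 15.2 months (meets 3-month minimum)
Loan-to-value = 94,500/113,000 = 83.6% — pass (85% max)
Total monthly debts = (2,045 + 1,300 + 720 + 675) = 4,740. DTI = 4,740/10,850 = 43.7% ≤ 45%
Not all requirements met → denied.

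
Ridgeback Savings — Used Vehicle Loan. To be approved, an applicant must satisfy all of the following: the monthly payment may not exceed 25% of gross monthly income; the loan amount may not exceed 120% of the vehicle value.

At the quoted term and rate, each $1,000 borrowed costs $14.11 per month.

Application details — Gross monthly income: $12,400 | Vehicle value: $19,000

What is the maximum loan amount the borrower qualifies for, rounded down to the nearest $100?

Payment cap: 25% × $12,400 = $3,100/month.
At $14.11 per $1,000, that supports 3,100/14.11 × 1,000 ≈ $219,702 → $219,700.
LTV cap: 120% × $19,000 = $22,800 → $22,800.
Binding constraint: loan-to-value.

$22,800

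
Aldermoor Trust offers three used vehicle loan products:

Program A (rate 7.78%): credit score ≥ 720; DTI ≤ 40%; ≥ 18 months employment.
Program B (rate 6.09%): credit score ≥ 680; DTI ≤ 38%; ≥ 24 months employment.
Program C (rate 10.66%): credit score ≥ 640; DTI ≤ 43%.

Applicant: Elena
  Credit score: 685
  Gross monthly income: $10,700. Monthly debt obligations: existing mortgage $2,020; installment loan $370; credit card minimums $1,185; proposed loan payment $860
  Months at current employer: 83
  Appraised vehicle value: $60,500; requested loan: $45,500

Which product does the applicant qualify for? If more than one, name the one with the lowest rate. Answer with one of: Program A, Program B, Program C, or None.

Total debts = (2,020 + 370 + 1,185 + 860) = 4,435; DTI = 4,435/10,700 = 41.4%.
LTV = 45,500/60,500 = 75.2%.
Program A: score 685 < 720; DTI 41.4% > 40%; employment 83 ≥ 18 mo → does not qualify.
Program B: score 685 ≥ 680; DTI 41.4% > 38%; employment 83 ≥ 24 mo → does not qualify.
Program C: score 685 ≥ 640; DTI 41.4% ≤ 43% → qualifies.

Program C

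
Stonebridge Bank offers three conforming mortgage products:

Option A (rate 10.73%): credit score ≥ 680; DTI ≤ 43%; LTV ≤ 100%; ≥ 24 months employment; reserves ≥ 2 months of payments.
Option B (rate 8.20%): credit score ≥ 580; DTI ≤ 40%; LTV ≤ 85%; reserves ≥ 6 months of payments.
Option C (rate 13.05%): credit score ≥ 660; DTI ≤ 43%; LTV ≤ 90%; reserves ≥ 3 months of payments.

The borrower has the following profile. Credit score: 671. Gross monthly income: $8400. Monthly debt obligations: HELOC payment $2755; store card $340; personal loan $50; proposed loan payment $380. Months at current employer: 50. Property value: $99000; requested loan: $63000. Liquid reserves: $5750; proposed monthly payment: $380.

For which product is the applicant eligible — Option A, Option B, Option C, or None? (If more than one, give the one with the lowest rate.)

Total debts = (2,755 + 340 + 50 + 380) = 3,525; DTI = 3,525/8,400 = 42%.
LTV = 63,000/99,000 = 63.6%.
Reserves = 5,750/380 = 15.1 months.
Option A: score 671 < 680; DTI 42% ≤ 43%; LTV 63.6% ≤ 100%; employment 50 ≥ 24 mo; reserves 15.1 ≥ 2 mo → does not qualify.
Option B: score 671 ≥ 580; DTI 42% > 40%; LTV 63.6% ≤ 85%; reserves 15.1 ≥ 6 mo → does not qualify.
Option C: score 671 ≥ 660; DTI 42% ≤ 43%; LTV 63.6% ≤ 90%; reserves 15.1 ≥ 3 mo → qualifies.

Option C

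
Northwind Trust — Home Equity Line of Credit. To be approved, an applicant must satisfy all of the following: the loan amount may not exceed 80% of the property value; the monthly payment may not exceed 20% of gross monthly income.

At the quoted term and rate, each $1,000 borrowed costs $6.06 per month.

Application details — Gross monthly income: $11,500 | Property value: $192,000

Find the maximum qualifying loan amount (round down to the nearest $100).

$153,600

Payment cap: 20% × $11,500 = $2,300/month.
At $6.06 per $1,000, that supports 2,300/6.06 × 1,000 ≈ $379,537 → $379,500.
LTV cap: 80% × $192,000 = $153,600 → $153,600.
Binding constraint: loan-to-value.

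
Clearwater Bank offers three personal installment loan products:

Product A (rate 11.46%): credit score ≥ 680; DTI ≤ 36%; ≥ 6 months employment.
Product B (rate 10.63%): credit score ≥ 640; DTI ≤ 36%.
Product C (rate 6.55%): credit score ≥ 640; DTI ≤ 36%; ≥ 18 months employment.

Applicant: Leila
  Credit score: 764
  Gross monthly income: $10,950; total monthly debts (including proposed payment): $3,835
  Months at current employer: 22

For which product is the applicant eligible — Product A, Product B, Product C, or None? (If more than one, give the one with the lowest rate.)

DTI = 3,835/10,950 = 35%.
Product A: score 764 ≥ 680; DTI 35% ≤ 36%; employment 22 ≥ 6 mo → qualifies.
Product B: score 764 ≥ 640; DTI 35% ≤ 36% → qualifies.
Product C: score 764 ≥ 640; DTI 35% ≤ 36%; employment 22 ≥ 18 mo → qualifies.
Qualifying: Product A, Product B, Product C. Lowest rate is 6.55% → Product C.

Product C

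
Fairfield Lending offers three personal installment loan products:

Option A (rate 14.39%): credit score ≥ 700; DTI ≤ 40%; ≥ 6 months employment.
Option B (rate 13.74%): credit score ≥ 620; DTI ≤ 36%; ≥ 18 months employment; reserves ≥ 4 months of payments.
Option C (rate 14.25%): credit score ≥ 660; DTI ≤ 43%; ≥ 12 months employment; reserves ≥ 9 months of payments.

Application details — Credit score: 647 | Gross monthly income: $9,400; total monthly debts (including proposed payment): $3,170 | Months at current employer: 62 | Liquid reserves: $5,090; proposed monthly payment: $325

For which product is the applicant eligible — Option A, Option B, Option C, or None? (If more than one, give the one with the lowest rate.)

DTI = 3,170/9,400 = 33.7%.
Reserves = 5,090/325 = 15.7 months.
Option A: score 647 < 700; DTI 33.7% ≤ 40%; employment 62 ≥ 6 mo → does not qualify.
Option B: score 647 ≥ 620; DTI 33.7% ≤ 36%; employment 62 ≥ 18 mo; reserves 15.7 ≥ 4 mo → qualifies.
Option C: score 647 < 660; DTI 33.7% ≤ 43%; employment 62 ≥ 12 mo; reserves 15.7 ≥ 9 mo → does not qualify.

Option B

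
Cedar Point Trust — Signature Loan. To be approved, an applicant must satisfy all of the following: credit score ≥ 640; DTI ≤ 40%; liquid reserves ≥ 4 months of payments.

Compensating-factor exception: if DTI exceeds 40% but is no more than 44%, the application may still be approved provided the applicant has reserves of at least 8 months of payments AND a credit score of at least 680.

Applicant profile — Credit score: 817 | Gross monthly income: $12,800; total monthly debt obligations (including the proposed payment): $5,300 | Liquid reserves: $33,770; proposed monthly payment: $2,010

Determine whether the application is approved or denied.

Approved

Credit score 817 ≥ 640 (meets base)
DTI = 5,300/12,800 = 41.4% > 40% — standard DTI limit exceeded.
Reserves: 33,770 ÷ 2,010 = 16.8 months (meets 4-month minimum)
DTI 41.4% is within the 40%–44% exception band; checking compensating factors.
Reserves 16.8 ≥ 8 months; credit score 817 ≥ 680.
Both override conditions satisfied; DTI exception granted.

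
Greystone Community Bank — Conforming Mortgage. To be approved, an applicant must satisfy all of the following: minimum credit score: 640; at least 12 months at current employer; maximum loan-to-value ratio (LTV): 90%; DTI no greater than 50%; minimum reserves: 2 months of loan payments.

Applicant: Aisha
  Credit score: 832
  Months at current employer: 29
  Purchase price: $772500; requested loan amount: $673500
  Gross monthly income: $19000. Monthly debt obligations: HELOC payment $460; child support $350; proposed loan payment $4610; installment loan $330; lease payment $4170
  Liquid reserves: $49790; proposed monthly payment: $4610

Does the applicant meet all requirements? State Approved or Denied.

Denied

Credit score 832 ≥ 640 (meets)
Employment 29 ≥ 12 months
LTV = 673,500/772,500 = 87.2% ≤ 90%
Total monthly debts = (460 + 350 + 4,610 + 330 + 4,170) = 9,920. DTI = 9,920/19,000 = 52.2% > 50%
Reserves = 49,790/4,610 = 10.8 months ≥ 2
Fails on DTI.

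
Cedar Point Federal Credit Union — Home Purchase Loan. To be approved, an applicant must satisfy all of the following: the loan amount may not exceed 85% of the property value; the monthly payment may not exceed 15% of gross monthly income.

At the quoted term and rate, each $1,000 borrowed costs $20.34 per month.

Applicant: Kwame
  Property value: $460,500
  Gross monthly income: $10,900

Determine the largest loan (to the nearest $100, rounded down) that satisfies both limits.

$80,300

Payment cap: 15% × $10,900 = $1,635/month.
At $20.34 per $1,000, that supports 1,635/20.34 × 1,000 ≈ $80,383 → $80,300.
LTV cap: 85% × $460,500 = $391,425 → $391,400.
Binding constraint: payment-to-income.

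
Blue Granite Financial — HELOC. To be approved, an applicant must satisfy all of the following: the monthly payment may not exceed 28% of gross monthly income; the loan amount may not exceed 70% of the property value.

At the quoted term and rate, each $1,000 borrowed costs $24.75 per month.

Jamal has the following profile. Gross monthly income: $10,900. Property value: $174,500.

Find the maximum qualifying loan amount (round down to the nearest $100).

$122,100

Payment cap: 28% × $10,900 = $3,052/month.
At $24.75 per $1,000, that supports 3,052/24.75 × 1,000 ≈ $123,313 → $123,300.
LTV cap: 70% × $174,500 = $122,150 → $122,100.
Binding constraint: loan-to-value.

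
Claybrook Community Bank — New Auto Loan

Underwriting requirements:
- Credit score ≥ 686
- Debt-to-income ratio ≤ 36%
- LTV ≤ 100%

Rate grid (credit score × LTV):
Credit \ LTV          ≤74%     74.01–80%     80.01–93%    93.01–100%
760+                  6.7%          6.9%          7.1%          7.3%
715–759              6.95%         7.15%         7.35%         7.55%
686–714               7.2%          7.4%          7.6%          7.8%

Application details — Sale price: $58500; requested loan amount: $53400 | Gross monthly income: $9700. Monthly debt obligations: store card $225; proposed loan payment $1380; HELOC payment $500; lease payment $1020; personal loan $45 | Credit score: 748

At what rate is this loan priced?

Credit score 748 ≥ 686; Total monthly debts = (225 + 1,380 + 500 + 1,020 + 45) = 3,170. DTI = 3,170/9,700 = 32.7% ≤ 36%
LTV: 53,400 ÷ 58,500 = 91.3%, within 100% cap
Row: 748 falls in 715–759. Column: 91.3% falls in 80.01–93%. Rate = 7.35%.

7.35%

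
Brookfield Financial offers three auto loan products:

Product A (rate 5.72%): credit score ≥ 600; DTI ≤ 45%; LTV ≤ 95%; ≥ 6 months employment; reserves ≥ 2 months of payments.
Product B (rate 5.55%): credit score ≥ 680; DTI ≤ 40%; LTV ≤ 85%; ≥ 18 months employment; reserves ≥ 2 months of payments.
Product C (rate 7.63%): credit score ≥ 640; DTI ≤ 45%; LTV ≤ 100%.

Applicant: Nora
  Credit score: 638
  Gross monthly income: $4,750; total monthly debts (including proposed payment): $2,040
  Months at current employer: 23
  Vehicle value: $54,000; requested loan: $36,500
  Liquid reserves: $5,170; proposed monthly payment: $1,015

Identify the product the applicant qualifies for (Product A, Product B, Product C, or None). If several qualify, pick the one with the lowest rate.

DTI = 2,040/4,750 = 42.9%.
LTV = 36,500/54,000 = 67.6%.
Reserves = 5,170/1,015 = 5.1 months.
Product A: score 638 ≥ 600; DTI 42.9% ≤ 45%; LTV 67.6% ≤ 95%; employment 23 ≥ 6 mo; reserves 5.1 ≥ 2 mo → qualifies.
Product B: score 638 < 680; DTI 42.9% > 40%; LTV 67.6% ≤ 85%; employment 23 ≥ 18 mo; reserves 5.1 ≥ 2 mo → does not qualify.
Product C: score 638 < 640; DTI 42.9% ≤ 45%; LTV 67.6% ≤ 100% → does not qualify.

Product A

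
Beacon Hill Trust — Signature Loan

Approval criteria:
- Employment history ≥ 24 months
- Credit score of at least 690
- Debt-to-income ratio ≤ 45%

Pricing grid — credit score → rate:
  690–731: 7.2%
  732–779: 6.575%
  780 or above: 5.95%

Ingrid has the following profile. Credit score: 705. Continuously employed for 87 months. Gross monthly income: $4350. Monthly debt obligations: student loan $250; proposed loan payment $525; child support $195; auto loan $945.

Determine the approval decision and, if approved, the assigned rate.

Credit score 705 ≥ 690 (meets minimum)
Employment 87 ≥ 24 months
Total monthly debts = (250 + 525 + 195 + 945) = 1,915. DTI = 1,915/4,350 = 44% ≤ 45%
All requirements met. Score 705 falls in the 690–731 tier → 7.2%.

Approved at 7.2%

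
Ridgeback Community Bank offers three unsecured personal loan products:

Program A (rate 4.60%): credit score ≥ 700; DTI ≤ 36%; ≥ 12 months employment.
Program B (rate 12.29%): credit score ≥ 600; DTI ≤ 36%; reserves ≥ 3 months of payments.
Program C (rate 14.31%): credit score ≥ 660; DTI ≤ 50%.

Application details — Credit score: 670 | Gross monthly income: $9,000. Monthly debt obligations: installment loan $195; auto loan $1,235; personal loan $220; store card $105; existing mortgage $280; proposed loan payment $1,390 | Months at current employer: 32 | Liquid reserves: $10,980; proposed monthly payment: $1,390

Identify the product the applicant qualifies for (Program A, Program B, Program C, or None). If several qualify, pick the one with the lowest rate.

Total debts = (195 + 1,235 + 220 + 105 + 280 + 1,390) = 3,425; DTI = 3,425/9,000 = 38.1%.
Reserves = 10,980/1,390 = 7.9 months.
Program A: score 670 < 700; DTI 38.1% > 36%; employment 32 ≥ 12 mo → does not qualify.
Program B: score 670 ≥ 600; DTI 38.1% > 36%; reserves 7.9 ≥ 3 mo → does not qualify.
Program C: score 670 ≥ 660; DTI 38.1% ≤ 50% → qualifies.

Program C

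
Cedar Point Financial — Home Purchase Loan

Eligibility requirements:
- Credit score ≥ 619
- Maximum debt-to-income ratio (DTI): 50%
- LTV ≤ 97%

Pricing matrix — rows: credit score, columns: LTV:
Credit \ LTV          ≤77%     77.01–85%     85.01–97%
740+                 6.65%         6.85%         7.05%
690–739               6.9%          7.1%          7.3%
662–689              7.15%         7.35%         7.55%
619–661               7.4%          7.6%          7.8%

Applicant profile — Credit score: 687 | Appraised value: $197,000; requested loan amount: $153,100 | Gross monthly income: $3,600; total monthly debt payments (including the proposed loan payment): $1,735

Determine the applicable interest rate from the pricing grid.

Credit score 687 ≥ 619; Debt-to-income = 1,735/3,600 = 48.2% — meets 50% limit
LTV = 153,100/197,000 = 77.7% ≤ 97%
Score 687 is in the 662–689 band; LTV 77.7% is in the 77.01–85% band → 7.35%.

7.35%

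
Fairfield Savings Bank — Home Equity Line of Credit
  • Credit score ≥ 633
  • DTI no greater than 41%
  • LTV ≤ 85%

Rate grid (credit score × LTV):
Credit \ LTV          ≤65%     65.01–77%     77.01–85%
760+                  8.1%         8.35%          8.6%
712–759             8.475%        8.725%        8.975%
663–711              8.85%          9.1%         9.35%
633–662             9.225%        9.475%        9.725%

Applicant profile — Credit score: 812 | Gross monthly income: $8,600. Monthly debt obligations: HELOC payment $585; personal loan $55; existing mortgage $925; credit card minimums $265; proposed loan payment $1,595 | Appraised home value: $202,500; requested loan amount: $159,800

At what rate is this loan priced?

8.6%

Credit score 812 ≥ 633; Total monthly debts = (585 + 55 + 925 + 265 + 1,595) = 3,425. DTI: 3,425 ÷ 8,600 = 39.8%, within the 41% cap
Loan-to-value = 159,800/202,500 = 78.9% — pass (85% max)
Row: 812 falls in 760+. Column: 78.9% falls in 77.01–85%. Rate = 8.6%.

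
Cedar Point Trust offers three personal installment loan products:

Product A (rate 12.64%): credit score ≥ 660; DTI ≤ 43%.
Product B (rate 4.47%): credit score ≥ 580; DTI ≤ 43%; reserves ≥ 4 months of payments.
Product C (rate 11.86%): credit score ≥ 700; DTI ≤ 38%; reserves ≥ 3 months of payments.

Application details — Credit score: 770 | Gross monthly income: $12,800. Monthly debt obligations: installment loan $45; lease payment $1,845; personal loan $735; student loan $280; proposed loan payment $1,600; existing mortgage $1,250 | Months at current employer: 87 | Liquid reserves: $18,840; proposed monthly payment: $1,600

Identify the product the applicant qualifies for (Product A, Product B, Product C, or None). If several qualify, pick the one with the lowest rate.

None

Total debts = (45 + 1,845 + 735 + 280 + 1,600 + 1,250) = 5,755; DTI = 5,755/12,800 = 45%.
Reserves = 18,840/1,600 = 11.8 months.
Product A: score 770 ≥ 660; DTI 45% > 43% → does not qualify.
Product B: score 770 ≥ 580; DTI 45% > 43%; reserves 11.8 ≥ 4 mo → does not qualify.
Product C: score 770 ≥ 700; DTI 45% > 38%; reserves 11.8 ≥ 3 mo → does not qualify.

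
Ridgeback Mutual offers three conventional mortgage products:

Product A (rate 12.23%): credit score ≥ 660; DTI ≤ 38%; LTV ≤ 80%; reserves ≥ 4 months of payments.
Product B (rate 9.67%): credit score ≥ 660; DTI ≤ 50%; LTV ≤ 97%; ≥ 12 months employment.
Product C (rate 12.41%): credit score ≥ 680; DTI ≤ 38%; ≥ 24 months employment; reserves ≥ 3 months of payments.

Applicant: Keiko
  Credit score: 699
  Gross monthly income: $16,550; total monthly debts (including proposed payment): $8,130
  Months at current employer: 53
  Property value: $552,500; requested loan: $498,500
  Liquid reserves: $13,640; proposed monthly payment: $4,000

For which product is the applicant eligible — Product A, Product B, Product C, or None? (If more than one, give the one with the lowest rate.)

DTI = 8,130/16,550 = 49.1%.
LTV = 498,500/552,500 = 90.2%.
Reserves = 13,640/4,000 = 3.4 months.
Product A: score 699 ≥ 660; DTI 49.1% > 38%; LTV 90.2% > 80%; reserves 3.4 < 4 mo → does not qualify.
Product B: score 699 ≥ 660; DTI 49.1% ≤ 50%; LTV 90.2% ≤ 97%; employment 53 ≥ 12 mo → qualifies.
Product C: score 699 ≥ 680; DTI 49.1% > 38%; employment 53 ≥ 24 mo; reserves 3.4 ≥ 3 mo → does not qualify.

Product B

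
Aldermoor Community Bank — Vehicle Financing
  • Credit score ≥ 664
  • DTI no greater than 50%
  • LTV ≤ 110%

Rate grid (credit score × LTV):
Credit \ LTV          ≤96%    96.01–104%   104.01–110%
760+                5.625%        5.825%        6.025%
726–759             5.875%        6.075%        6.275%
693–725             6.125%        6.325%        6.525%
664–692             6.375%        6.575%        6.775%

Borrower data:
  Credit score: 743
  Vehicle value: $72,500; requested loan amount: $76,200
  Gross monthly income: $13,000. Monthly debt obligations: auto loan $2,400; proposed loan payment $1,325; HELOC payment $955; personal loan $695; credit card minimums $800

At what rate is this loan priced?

6.275%

Credit score 743 ≥ 664; Total monthly debts = (2,400 + 1,325 + 955 + 695 + 800) = 6,175. DTI: 6,175 ÷ 13,000 = 47.5%, within the 50% cap
LTV: 76,200 ÷ 72,500 = 105.1%, within 110% cap
Row: 743 falls in 726–759. Column: 105.1% falls in 104.01–110%. Rate = 6.275%.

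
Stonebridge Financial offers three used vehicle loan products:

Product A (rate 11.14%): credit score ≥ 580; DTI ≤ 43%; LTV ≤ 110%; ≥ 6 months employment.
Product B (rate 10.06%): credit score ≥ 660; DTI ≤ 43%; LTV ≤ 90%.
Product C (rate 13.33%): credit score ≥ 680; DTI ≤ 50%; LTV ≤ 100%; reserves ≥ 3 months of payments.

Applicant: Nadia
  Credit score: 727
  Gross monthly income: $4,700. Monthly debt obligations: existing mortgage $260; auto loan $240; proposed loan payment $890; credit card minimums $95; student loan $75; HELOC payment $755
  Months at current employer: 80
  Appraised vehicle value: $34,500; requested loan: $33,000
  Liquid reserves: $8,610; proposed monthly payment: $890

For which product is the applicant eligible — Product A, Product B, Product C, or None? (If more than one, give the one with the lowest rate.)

Total debts = (260 + 240 + 890 + 95 + 75 + 755) = 2,315; DTI = 2,315/4,700 = 49.3%.
LTV = 33,000/34,500 = 95.7%.
Reserves = 8,610/890 = 9.7 months.
Product A: score 727 ≥ 580; DTI 49.3% > 43%; LTV 95.7% ≤ 110%; employment 80 ≥ 6 mo → does not qualify.
Product B: score 727 ≥ 660; DTI 49.3% > 43%; LTV 95.7% > 90% → does not qualify.
Product C: score 727 ≥ 680; DTI 49.3% ≤ 50%; LTV 95.7% ≤ 100%; reserves 9.7 ≥ 3 mo → qualifies.

Product C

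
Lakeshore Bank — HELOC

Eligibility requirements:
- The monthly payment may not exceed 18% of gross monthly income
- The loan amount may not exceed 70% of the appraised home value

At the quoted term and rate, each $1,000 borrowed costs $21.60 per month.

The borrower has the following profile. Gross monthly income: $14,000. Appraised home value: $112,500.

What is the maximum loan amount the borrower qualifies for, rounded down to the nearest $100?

$78,700

Payment cap: 18% × $14,000 = $2,520/month.
At $21.60 per $1,000, that supports 2,520/21.60 × 1,000 ≈ $116,666 → $116,600.
LTV cap: 70% × $112,500 = $78,750 → $78,700.
Binding constraint: loan-to-value.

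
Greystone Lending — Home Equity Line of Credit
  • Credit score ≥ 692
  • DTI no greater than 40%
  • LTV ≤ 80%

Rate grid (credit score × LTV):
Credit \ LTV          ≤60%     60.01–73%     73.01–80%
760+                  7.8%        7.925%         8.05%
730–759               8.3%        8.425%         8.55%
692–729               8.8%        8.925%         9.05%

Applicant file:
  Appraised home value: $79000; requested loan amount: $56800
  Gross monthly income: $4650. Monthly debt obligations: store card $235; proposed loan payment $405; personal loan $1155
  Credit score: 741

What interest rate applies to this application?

8.425%

Credit score 741 ≥ 692; Total monthly debts = (235 + 405 + 1,155) = 1,795. Debt-to-income = 1,795/4,650 = 38.6% — meets 40% limit
LTV: 56,800 ÷ 79,000 = 71.9%, within 80% cap
Credit 741 → row 730–759; LTV 71.9% → column 60.01–73%. Grid cell → 8.425%.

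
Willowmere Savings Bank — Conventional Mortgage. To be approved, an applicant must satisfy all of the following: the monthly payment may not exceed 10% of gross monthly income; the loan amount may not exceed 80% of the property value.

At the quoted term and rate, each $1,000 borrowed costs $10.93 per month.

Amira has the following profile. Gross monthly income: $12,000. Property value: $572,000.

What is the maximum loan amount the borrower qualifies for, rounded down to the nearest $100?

$109,700

Payment cap: 10% × $12,000 = $1,200/month.
At $10.93 per $1,000, that supports 1,200/10.93 × 1,000 ≈ $109,789 → $109,700.
LTV cap: 80% × $572,000 = $457,600 → $457,600.
Binding constraint: payment-to-income.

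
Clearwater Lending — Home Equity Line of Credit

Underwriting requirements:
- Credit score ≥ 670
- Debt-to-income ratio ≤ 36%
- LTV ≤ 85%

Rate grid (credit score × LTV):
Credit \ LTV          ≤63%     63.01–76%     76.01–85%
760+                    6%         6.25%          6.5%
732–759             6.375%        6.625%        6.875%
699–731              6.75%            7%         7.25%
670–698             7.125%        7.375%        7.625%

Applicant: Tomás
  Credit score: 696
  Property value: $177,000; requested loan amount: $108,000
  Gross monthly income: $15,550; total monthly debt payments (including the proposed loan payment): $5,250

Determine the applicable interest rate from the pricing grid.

Credit score 696 ≥ 670; Debt-to-income = 5,250/15,550 = 33.8% — meets 36% limit
LTV = 108,000/177,000 = 61% ≤ 85%
Score 696 is in the 670–698 band; LTV 61% is in the ≤63% band → 7.125%.

7.125%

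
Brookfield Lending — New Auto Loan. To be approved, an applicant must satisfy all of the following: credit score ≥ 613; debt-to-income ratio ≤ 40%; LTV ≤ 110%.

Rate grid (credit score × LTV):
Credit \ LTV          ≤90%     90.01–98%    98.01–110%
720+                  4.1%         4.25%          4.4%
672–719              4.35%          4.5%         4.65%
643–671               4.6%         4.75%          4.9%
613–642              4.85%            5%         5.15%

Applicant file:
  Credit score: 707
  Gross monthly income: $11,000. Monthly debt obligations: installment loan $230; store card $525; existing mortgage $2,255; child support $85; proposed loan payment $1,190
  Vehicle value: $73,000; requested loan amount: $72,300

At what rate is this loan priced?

Credit score 707 ≥ 613; Total monthly debts = (230 + 525 + 2,255 + 85 + 1,190) = 4,285. Debt-to-income = 4,285/11,000 = 39% — meets 40% limit
Loan-to-value = 72,300/73,000 = 99% — pass (110% max)
Score 707 is in the 672–719 band; LTV 99% is in the 98.01–110% band → 4.65%.

4.65%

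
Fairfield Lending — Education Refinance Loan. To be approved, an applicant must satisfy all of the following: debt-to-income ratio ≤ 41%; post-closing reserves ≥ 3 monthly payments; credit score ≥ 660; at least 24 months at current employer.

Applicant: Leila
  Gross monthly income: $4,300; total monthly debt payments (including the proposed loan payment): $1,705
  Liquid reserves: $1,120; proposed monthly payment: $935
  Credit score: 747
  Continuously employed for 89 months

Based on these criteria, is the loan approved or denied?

Denied

Debt-to-income = 1,705/4,300 = 39.7% — meets 41% limit
Liquid reserves cover 1,120/935 = 1.2 months — < 3 required
Credit score 747 ≥ 660 (meets)
Employment 89 ≥ 24 months
Fails on reserves.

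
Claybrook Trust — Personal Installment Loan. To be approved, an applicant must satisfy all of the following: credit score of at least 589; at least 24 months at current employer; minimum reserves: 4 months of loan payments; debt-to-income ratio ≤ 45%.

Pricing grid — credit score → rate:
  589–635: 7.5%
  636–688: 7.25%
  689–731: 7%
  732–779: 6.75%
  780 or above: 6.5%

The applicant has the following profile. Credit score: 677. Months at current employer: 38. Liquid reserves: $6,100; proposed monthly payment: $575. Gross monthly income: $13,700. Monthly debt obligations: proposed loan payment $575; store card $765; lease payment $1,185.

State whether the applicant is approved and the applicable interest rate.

Approved at 7.25%

Credit score 677 ≥ 589 (meets minimum)
Liquid reserves cover 6,100/575 = 10.6 months — ≥ 4 required
Employment 38 ≥ 24 months
Total monthly debts = (575 + 765 + 1,185) = 2,525. Debt-to-income = 2,525/13,700 = 18.4% — meets 45% limit
All requirements met. Score 677 falls in the 636–688 tier → 7.25%.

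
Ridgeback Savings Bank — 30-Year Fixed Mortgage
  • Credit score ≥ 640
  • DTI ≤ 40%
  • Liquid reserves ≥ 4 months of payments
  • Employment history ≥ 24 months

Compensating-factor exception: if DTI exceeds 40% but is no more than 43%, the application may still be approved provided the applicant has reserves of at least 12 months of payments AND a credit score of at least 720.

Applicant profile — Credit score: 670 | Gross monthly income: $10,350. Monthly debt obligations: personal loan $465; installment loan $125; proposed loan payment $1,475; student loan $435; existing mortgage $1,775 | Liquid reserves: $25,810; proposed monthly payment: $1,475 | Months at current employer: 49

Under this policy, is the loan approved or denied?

Denied

Credit score 670 ≥ 640 (meets base)
Total debts = (465 + 125 + 1,475 + 435 + 1,775) = 4,275. DTI: 4,275 ÷ 10,350 = 41.3%, over the 40% base limit.
Reserves = 25,810/1,475 = 17.5 months ≥ 4
Employment 49 ≥ 24 months
41.3% falls in the override range (40%–43%), so the compensating-factor test applies.
Reserves 17.5 ≥ 12 months; credit score 670 < 720.
Override conditions not both satisfied; exception does not apply.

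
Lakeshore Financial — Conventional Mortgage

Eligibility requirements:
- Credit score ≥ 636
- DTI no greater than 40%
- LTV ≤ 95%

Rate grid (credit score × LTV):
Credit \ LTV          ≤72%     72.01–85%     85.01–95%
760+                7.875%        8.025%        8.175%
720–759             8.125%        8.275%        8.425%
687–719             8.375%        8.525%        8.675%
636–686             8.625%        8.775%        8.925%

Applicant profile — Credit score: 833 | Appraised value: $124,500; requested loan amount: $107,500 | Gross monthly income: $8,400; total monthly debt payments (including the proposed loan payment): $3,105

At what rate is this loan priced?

8.175%

Credit score 833 ≥ 636; Debt-to-income = 3,105/8,400 = 37% — meets 40% limit
LTV: 107,500 ÷ 124,500 = 86.3%, within 95% cap
Row: 833 falls in 760+. Column: 86.3% falls in 85.01–95%. Rate = 8.175%.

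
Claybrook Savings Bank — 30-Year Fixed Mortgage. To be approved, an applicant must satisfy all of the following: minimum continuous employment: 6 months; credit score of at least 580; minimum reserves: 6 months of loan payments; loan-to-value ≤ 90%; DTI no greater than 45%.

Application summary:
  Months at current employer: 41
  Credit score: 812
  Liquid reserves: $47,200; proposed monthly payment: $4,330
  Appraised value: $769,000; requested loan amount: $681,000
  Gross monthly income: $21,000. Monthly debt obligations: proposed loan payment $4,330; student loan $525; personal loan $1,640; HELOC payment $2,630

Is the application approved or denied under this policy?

Approved

Employment 41 ≥ 6 months
Credit score 812 ≥ 580 (meets)
Reserves = 47,200/4,330 = 10.9 months ≥ 6
LTV = 681,000/769,000 = 88.6% ≤ 90%
Total monthly debts = (4,330 + 525 + 1,640 + 2,630) = 9,125. Debt-to-income = 9,125/21,000 = 43.5% — meets 45% limit
All criteria satisfied.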